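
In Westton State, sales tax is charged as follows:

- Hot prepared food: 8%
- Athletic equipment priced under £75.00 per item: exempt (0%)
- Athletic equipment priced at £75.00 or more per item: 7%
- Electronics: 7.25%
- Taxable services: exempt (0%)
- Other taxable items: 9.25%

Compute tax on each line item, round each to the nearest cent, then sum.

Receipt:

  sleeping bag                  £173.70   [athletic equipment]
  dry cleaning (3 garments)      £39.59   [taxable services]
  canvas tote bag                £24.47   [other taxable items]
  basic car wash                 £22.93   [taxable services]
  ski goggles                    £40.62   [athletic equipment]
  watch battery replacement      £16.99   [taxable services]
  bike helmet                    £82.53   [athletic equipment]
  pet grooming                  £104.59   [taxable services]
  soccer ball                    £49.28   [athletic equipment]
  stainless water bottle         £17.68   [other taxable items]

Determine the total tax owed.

Sleeping bag £173.70: athletic equipment, £75.00 or more → 7% → £12.16
Dry cleaning (3 garments) £39.59: taxable services → 0% → £0.00
Canvas tote bag £24.47: other taxable items → 9.25% → £2.26
Basic car wash £22.93: taxable services → 0% → £0.00
Ski goggles £40.62: athletic equipment, under £75.00 → 0% → £0.00
Watch battery replacement £16.99: taxable services → 0% → £0.00
Bike helmet £82.53: athletic equipment, £75.00 or more → 7% → £5.78
Pet grooming £104.59: taxable services → 0% → £0.00
Soccer ball £49.28: athletic equipment, under £75.00 → 0% → £0.00
Stainless water bottle £17.68: other taxable items → 9.25% → £1.64
Total tax = £12.16 + £2.26 + £5.78 + £1.64 = £21.84

£21.84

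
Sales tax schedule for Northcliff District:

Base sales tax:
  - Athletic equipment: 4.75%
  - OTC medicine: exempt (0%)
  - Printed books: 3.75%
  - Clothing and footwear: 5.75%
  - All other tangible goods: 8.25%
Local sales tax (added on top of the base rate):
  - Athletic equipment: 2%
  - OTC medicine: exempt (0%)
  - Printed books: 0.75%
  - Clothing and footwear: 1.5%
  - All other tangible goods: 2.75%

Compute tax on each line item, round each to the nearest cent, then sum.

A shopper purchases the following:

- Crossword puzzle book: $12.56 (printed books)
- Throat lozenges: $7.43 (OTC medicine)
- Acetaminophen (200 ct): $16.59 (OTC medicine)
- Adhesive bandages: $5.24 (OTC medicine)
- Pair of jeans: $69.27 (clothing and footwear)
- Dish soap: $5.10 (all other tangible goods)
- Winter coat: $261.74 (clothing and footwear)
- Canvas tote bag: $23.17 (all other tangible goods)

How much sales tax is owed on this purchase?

Crossword puzzle book $12.56: printed books → 3.75% + 0.75% local = 4.5% → $0.57
Throat lozenges $7.43: OTC medicine → 0% + 0% local = 0% → $0.00
Acetaminophen (200 ct) $16.59: OTC medicine → 0% + 0% local = 0% → $0.00
Adhesive bandages $5.24: OTC medicine → 0% + 0% local = 0% → $0.00
Pair of jeans $69.27: clothing and footwear → 5.75% + 1.5% local = 7.25% → $5.02
Dish soap $5.10: all other tangible goods → 8.25% + 2.75% local = 11% → $0.56
Winter coat $261.74: clothing and footwear → 5.75% + 1.5% local = 7.25% → $18.98
Canvas tote bag $23.17: all other tangible goods → 8.25% + 2.75% local = 11% → $2.55
Total tax = $0.57 + $5.02 + $0.56 + $18.98 + $2.55 = $27.68

$27.68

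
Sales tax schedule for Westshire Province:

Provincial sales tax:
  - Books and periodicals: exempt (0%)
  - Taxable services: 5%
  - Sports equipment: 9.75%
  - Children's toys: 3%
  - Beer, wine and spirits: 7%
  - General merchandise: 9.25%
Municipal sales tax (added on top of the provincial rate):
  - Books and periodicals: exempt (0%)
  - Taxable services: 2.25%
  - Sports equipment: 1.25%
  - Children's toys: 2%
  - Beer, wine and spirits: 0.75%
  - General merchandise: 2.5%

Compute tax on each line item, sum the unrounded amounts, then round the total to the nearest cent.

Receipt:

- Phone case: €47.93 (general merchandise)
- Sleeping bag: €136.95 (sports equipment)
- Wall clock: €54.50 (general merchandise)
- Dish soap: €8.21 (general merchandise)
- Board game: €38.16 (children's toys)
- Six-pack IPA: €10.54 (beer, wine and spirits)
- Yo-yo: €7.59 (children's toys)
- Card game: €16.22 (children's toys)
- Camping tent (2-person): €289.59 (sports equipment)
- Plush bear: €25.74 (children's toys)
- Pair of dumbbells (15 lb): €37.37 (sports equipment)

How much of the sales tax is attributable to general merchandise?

€13.00

Phone case €47.93: general merchandise → 9.25% + 2.5% municipal = 11.75% → €5.631775
Wall clock €54.50: general merchandise → 9.25% + 2.5% municipal = 11.75% → €6.40375
Dish soap €8.21: general merchandise → 9.25% + 2.5% municipal = 11.75% → €0.964675
Tax on general merchandise: unrounded sum = €13.0002 → €13.00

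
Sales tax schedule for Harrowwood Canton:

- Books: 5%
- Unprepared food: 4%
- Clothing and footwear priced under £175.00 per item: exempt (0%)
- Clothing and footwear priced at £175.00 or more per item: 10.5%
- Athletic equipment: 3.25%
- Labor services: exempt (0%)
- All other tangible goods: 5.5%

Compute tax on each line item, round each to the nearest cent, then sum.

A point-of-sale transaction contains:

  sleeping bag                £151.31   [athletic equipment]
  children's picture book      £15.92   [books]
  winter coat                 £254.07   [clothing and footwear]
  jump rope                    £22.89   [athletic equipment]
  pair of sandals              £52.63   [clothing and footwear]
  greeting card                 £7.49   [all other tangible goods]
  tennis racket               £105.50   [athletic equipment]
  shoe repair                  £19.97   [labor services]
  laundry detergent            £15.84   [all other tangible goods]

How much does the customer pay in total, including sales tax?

£683.47

Sleeping bag £151.31: athletic equipment → 3.25% → £4.92
Children's picture book £15.92: books → 5% → £0.80
Winter coat £254.07: clothing and footwear, £175.00 or more → 10.5% → £26.68
Jump rope £22.89: athletic equipment → 3.25% → £0.74
Pair of sandals £52.63: clothing and footwear, under £175.00 → 0% → £0.00
Greeting card £7.49: all other tangible goods → 5.5% → £0.41
Tennis racket £105.50: athletic equipment → 3.25% → £3.43
Shoe repair £19.97: labor services → 0% → £0.00
Laundry detergent £15.84: all other tangible goods → 5.5% → £0.87
Subtotal = £645.62; tax = £37.85; total due = £683.47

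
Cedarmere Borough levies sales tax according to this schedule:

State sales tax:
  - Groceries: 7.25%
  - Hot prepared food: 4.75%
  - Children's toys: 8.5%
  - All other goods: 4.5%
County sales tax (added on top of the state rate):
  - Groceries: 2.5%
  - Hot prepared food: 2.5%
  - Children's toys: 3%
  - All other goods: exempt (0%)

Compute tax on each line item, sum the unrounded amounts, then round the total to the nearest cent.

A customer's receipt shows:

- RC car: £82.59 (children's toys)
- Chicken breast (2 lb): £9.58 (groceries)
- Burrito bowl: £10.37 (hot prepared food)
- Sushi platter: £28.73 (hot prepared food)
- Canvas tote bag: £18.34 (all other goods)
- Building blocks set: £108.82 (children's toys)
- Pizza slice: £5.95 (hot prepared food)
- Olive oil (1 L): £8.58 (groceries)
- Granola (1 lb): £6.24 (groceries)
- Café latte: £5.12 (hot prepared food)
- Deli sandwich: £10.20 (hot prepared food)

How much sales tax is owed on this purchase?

£29.59

RC car £82.59: children's toys → 8.5% + 3% county = 11.5% → £9.49785
Chicken breast (2 lb) £9.58: groceries → 7.25% + 2.5% county = 9.75% → £0.93405
Burrito bowl £10.37: hot prepared food → 4.75% + 2.5% county = 7.25% → £0.751825
Sushi platter £28.73: hot prepared food → 4.75% + 2.5% county = 7.25% → £2.082925
Canvas tote bag £18.34: all other goods → 4.5% + 0% county = 4.5% → £0.8253
Building blocks set £108.82: children's toys → 8.5% + 3% county = 11.5% → £12.5143
Pizza slice £5.95: hot prepared food → 4.75% + 2.5% county = 7.25% → £0.431375
Olive oil (1 L) £8.58: groceries → 7.25% + 2.5% county = 9.75% → £0.83655
Granola (1 lb) £6.24: groceries → 7.25% + 2.5% county = 9.75% → £0.6084
Café latte £5.12: hot prepared food → 4.75% + 2.5% county = 7.25% → £0.3712
Deli sandwich £10.20: hot prepared food → 4.75% + 2.5% county = 7.25% → £0.7395
Unrounded tax sum = £29.593275 → £29.59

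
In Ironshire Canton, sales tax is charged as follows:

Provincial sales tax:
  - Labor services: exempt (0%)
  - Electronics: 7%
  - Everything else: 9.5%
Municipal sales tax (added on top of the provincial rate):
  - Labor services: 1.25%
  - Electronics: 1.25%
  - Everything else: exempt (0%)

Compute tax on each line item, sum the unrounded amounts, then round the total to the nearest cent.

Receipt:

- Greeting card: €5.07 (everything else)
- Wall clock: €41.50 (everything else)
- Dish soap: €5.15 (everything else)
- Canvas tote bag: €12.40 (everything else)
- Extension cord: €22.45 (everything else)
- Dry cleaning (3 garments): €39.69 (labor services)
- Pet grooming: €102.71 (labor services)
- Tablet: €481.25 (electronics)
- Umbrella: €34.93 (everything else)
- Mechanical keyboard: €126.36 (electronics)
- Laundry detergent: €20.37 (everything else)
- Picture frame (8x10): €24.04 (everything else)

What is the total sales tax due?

€67.67

Greeting card €5.07: everything else → 9.5% + 0% municipal = 9.5% → €0.48165
Wall clock €41.50: everything else → 9.5% + 0% municipal = 9.5% → €3.9425
Dish soap €5.15: everything else → 9.5% + 0% municipal = 9.5% → €0.48925
Canvas tote bag €12.40: everything else → 9.5% + 0% municipal = 9.5% → €1.178
Extension cord €22.45: everything else → 9.5% + 0% municipal = 9.5% → €2.13275
Dry cleaning (3 garments) €39.69: labor services → 0% + 1.25% municipal = 1.25% → €0.496125
Pet grooming €102.71: labor services → 0% + 1.25% municipal = 1.25% → €1.283875
Tablet €481.25: electronics → 7% + 1.25% municipal = 8.25% → €39.703125
Umbrella €34.93: everything else → 9.5% + 0% municipal = 9.5% → €3.31835
Mechanical keyboard €126.36: electronics → 7% + 1.25% municipal = 8.25% → €10.4247
Laundry detergent €20.37: everything else → 9.5% + 0% municipal = 9.5% → €1.93515
Picture frame (8x10) €24.04: everything else → 9.5% + 0% municipal = 9.5% → €2.2838
Unrounded tax sum = €67.669275 → €67.67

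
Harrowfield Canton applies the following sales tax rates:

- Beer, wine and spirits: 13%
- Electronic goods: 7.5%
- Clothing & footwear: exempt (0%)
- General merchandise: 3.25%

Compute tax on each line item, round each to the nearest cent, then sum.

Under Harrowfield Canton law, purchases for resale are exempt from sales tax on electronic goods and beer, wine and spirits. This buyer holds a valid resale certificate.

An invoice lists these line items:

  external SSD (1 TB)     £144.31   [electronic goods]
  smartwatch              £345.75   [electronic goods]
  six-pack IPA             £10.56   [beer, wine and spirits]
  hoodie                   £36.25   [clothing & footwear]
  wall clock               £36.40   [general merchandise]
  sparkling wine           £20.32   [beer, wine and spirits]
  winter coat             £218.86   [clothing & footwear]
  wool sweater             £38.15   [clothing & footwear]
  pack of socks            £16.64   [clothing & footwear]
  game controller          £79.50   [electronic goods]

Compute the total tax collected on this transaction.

External SSD (1 TB) £144.31: electronic goods, buyer-exempt → 0% → £0.00
Smartwatch £345.75: electronic goods, buyer-exempt → 0% → £0.00
Six-pack IPA £10.56: beer, wine and spirits, buyer-exempt → 0% → £0.00
Hoodie £36.25: clothing & footwear → 0% → £0.00
Wall clock £36.40: general merchandise → 3.25% → £1.18
Sparkling wine £20.32: beer, wine and spirits, buyer-exempt → 0% → £0.00
Winter coat £218.86: clothing & footwear → 0% → £0.00
Wool sweater £38.15: clothing & footwear → 0% → £0.00
Pack of socks £16.64: clothing & footwear → 0% → £0.00
Game controller £79.50: electronic goods, buyer-exempt → 0% → £0.00
Total tax = £1.18

£1.18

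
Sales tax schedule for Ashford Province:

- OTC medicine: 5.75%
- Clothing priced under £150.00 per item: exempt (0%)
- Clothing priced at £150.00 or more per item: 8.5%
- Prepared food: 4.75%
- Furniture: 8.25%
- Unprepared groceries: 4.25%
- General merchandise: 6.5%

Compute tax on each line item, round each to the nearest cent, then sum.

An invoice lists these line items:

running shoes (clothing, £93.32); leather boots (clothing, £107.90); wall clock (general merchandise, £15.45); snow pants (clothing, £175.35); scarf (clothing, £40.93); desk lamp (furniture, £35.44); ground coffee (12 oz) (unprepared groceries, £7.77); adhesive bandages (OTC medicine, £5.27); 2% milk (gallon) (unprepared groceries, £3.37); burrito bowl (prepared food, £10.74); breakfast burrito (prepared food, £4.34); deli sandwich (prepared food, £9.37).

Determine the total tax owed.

Running shoes £93.32: clothing, under £150.00 → 0% → £0.00
Leather boots £107.90: clothing, under £150.00 → 0% → £0.00
Wall clock £15.45: general merchandise → 6.5% → £1.00
Snow pants £175.35: clothing, £150.00 or more → 8.5% → £14.90
Scarf £40.93: clothing, under £150.00 → 0% → £0.00
Desk lamp £35.44: furniture → 8.25% → £2.92
Ground coffee (12 oz) £7.77: unprepared groceries → 4.25% → £0.33
Adhesive bandages £5.27: OTC medicine → 5.75% → £0.30
2% milk (gallon) £3.37: unprepared groceries → 4.25% → £0.14
Burrito bowl £10.74: prepared food → 4.75% → £0.51
Breakfast burrito £4.34: prepared food → 4.75% → £0.21
Deli sandwich £9.37: prepared food → 4.75% → £0.45
Total tax = £1.00 + £14.90 + £2.92 + £0.33 + £0.30 + £0.14 + £0.51 + £0.21 + £0.45 = £20.76

£20.76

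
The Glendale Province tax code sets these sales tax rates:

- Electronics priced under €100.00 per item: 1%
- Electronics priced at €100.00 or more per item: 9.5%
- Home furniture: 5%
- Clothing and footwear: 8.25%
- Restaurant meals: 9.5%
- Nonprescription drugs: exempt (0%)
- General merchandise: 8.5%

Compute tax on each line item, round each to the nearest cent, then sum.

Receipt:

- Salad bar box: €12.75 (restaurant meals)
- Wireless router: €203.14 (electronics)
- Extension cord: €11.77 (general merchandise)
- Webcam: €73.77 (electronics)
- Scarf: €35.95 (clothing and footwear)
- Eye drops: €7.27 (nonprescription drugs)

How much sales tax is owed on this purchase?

€25.22

Salad bar box €12.75: restaurant meals → 9.5% → €1.21
Wireless router €203.14: electronics, €100.00 or more → 9.5% → €19.30
Extension cord €11.77: general merchandise → 8.5% → €1.00
Webcam €73.77: electronics, under €100.00 → 1% → €0.74
Scarf €35.95: clothing and footwear → 8.25% → €2.97
Eye drops €7.27: nonprescription drugs → 0% → €0.00
Total tax = €1.21 + €19.30 + €1.00 + €0.74 + €2.97 = €25.22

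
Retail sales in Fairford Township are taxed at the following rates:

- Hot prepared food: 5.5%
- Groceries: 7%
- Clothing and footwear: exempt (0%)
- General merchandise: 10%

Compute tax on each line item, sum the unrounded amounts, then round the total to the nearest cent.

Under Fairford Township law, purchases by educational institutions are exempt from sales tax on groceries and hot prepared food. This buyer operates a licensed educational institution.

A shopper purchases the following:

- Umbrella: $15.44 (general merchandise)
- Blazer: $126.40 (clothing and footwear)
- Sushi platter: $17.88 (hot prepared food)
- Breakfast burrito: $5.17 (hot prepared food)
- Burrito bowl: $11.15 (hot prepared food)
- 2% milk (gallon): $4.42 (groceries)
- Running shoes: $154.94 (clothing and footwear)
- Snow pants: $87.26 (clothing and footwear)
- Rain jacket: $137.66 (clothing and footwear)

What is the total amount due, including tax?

Umbrella $15.44: general merchandise → 10% → $1.544
Blazer $126.40: clothing and footwear → 0% → $0.00
Sushi platter $17.88: hot prepared food, buyer-exempt → 0% → $0.00
Breakfast burrito $5.17: hot prepared food, buyer-exempt → 0% → $0.00
Burrito bowl $11.15: hot prepared food, buyer-exempt → 0% → $0.00
2% milk (gallon) $4.42: groceries, buyer-exempt → 0% → $0.00
Running shoes $154.94: clothing and footwear → 0% → $0.00
Snow pants $87.26: clothing and footwear → 0% → $0.00
Rain jacket $137.66: clothing and footwear → 0% → $0.00
Subtotal = $560.32; unrounded tax = $1.544 → $1.54; total due = $561.86

$561.86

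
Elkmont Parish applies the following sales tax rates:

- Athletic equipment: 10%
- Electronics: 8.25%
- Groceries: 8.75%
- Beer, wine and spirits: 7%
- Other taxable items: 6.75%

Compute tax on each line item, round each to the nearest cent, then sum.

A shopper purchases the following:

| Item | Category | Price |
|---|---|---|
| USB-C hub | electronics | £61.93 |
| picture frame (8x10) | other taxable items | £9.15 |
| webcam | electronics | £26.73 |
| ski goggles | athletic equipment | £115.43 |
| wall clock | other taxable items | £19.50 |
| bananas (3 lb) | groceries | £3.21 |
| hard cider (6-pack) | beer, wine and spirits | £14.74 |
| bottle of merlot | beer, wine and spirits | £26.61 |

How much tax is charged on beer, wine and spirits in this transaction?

Hard cider (6-pack) £14.74: beer, wine and spirits → 7% → £1.03
Bottle of merlot £26.61: beer, wine and spirits → 7% → £1.86
Tax on beer, wine and spirits = £1.03 + £1.86 = £2.89

£2.89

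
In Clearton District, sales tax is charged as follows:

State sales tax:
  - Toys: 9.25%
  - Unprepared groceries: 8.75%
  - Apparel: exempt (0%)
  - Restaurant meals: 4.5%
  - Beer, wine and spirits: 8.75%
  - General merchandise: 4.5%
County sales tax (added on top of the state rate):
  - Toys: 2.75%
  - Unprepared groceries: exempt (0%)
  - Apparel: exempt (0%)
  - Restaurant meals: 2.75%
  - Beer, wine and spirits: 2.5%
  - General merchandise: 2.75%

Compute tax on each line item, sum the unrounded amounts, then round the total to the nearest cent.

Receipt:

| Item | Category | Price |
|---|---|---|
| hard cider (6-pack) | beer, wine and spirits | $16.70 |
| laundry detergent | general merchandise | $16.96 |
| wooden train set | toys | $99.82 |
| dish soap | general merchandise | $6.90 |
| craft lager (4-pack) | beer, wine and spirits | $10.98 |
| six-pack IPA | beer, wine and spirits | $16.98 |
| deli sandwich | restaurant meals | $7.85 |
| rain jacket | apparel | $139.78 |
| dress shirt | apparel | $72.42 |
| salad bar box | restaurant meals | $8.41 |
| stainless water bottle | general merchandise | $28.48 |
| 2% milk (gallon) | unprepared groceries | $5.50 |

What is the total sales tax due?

$22.46

Hard cider (6-pack) $16.70: beer, wine and spirits → 8.75% + 2.5% county = 11.25% → $1.87875
Laundry detergent $16.96: general merchandise → 4.5% + 2.75% county = 7.25% → $1.2296
Wooden train set $99.82: toys → 9.25% + 2.75% county = 12% → $11.9784
Dish soap $6.90: general merchandise → 4.5% + 2.75% county = 7.25% → $0.50025
Craft lager (4-pack) $10.98: beer, wine and spirits → 8.75% + 2.5% county = 11.25% → $1.23525
Six-pack IPA $16.98: beer, wine and spirits → 8.75% + 2.5% county = 11.25% → $1.91025
Deli sandwich $7.85: restaurant meals → 4.5% + 2.75% county = 7.25% → $0.569125
Rain jacket $139.78: apparel → 0% + 0% county = 0% → $0.00
Dress shirt $72.42: apparel → 0% + 0% county = 0% → $0.00
Salad bar box $8.41: restaurant meals → 4.5% + 2.75% county = 7.25% → $0.609725
Stainless water bottle $28.48: general merchandise → 4.5% + 2.75% county = 7.25% → $2.0648
2% milk (gallon) $5.50: unprepared groceries → 8.75% + 0% county = 8.75% → $0.48125
Unrounded tax sum = $22.4574 → $22.46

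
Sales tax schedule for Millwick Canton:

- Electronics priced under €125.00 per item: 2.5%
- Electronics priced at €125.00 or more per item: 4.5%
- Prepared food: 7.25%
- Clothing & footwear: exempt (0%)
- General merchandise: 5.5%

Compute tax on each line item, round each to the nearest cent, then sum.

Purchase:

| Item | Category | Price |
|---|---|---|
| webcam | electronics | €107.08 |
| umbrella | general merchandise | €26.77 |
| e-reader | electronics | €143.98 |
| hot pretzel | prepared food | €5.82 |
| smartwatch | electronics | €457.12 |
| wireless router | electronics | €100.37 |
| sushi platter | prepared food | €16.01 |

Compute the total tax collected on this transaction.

€35.29

Webcam €107.08: electronics, under €125.00 → 2.5% → €2.68
Umbrella €26.77: general merchandise → 5.5% → €1.47
E-reader €143.98: electronics, €125.00 or more → 4.5% → €6.48
Hot pretzel €5.82: prepared food → 7.25% → €0.42
Smartwatch €457.12: electronics, €125.00 or more → 4.5% → €20.57
Wireless router €100.37: electronics, under €125.00 → 2.5% → €2.51
Sushi platter €16.01: prepared food → 7.25% → €1.16
Total tax = €2.68 + €1.47 + €6.48 + €0.42 + €20.57 + €2.51 + €1.16 = €35.29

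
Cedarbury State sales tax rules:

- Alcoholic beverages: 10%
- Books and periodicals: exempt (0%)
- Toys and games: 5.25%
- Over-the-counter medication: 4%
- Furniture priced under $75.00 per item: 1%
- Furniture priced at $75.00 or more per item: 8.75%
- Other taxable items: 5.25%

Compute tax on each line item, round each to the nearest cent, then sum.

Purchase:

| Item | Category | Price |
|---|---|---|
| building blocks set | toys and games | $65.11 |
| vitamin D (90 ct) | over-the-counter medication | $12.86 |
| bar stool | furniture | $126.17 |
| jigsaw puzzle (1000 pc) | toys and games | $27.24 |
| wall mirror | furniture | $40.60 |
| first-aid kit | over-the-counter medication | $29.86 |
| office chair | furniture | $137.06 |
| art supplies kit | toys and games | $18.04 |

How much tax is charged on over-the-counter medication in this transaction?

Vitamin D (90 ct) $12.86: over-the-counter medication → 4% → $0.51
First-aid kit $29.86: over-the-counter medication → 4% → $1.19
Tax on over-the-counter medication = $0.51 + $1.19 = $1.70

$1.70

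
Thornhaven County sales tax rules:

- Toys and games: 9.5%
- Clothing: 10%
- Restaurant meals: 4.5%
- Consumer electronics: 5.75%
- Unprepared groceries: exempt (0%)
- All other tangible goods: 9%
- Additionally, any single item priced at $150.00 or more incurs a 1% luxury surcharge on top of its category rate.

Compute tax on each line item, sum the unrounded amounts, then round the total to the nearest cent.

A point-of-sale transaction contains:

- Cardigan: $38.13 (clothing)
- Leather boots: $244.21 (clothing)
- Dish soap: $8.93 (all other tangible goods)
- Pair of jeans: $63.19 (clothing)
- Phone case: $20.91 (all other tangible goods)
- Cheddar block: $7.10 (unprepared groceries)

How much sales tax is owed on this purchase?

$39.68

Cardigan $38.13: clothing → 10% → $3.813
Leather boots $244.21: clothing → 10% + 1% surcharge = 11% → $26.8631
Dish soap $8.93: all other tangible goods → 9% → $0.8037
Pair of jeans $63.19: clothing → 10% → $6.319
Phone case $20.91: all other tangible goods → 9% → $1.8819
Cheddar block $7.10: unprepared groceries → 0% → $0.00
Unrounded tax sum = $39.6807 → $39.68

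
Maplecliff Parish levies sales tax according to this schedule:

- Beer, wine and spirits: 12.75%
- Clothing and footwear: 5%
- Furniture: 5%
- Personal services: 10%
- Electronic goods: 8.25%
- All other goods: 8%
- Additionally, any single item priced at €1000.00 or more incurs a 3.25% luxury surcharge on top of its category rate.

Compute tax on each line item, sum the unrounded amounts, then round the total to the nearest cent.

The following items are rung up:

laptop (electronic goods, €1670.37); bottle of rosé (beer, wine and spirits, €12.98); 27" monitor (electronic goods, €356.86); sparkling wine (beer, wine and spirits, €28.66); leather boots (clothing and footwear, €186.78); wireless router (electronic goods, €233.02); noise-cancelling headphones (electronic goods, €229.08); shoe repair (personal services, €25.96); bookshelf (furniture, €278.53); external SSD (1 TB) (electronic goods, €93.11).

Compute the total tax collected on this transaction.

€298.51

Laptop €1670.37: electronic goods → 8.25% + 3.25% surcharge = 11.5% → €192.09255
Bottle of rosé €12.98: beer, wine and spirits → 12.75% → €1.65495
27" monitor €356.86: electronic goods → 8.25% → €29.44095
Sparkling wine €28.66: beer, wine and spirits → 12.75% → €3.65415
Leather boots €186.78: clothing and footwear → 5% → €9.339
Wireless router €233.02: electronic goods → 8.25% → €19.22415
Noise-cancelling headphones €229.08: electronic goods → 8.25% → €18.8991
Shoe repair €25.96: personal services → 10% → €2.596
Bookshelf €278.53: furniture → 5% → €13.9265
External SSD (1 TB) €93.11: electronic goods → 8.25% → €7.681575
Unrounded tax sum = €298.508925 → €298.51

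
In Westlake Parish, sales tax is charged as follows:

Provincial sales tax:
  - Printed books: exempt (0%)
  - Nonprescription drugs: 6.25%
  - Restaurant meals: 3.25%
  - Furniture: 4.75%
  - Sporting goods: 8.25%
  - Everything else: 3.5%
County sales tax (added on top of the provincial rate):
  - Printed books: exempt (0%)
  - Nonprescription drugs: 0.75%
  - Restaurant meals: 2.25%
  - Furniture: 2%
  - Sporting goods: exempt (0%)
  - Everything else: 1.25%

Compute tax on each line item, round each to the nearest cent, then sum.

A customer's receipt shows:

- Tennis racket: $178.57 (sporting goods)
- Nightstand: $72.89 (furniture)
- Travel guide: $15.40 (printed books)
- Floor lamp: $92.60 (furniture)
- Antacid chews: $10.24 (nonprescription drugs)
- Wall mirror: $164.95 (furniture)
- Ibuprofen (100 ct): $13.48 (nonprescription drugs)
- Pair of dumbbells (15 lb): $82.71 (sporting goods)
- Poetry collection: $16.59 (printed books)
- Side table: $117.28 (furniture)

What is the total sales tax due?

Tennis racket $178.57: sporting goods → 8.25% + 0% county = 8.25% → $14.73
Nightstand $72.89: furniture → 4.75% + 2% county = 6.75% → $4.92
Travel guide $15.40: printed books → 0% + 0% county = 0% → $0.00
Floor lamp $92.60: furniture → 4.75% + 2% county = 6.75% → $6.25
Antacid chews $10.24: nonprescription drugs → 6.25% + 0.75% county = 7% → $0.72
Wall mirror $164.95: furniture → 4.75% + 2% county = 6.75% → $11.13
Ibuprofen (100 ct) $13.48: nonprescription drugs → 6.25% + 0.75% county = 7% → $0.94
Pair of dumbbells (15 lb) $82.71: sporting goods → 8.25% + 0% county = 8.25% → $6.82
Poetry collection $16.59: printed books → 0% + 0% county = 0% → $0.00
Side table $117.28: furniture → 4.75% + 2% county = 6.75% → $7.92
Total tax = $14.73 + $4.92 + $6.25 + $0.72 + $11.13 + $0.94 + $6.82 + $7.92 = $53.43

$53.43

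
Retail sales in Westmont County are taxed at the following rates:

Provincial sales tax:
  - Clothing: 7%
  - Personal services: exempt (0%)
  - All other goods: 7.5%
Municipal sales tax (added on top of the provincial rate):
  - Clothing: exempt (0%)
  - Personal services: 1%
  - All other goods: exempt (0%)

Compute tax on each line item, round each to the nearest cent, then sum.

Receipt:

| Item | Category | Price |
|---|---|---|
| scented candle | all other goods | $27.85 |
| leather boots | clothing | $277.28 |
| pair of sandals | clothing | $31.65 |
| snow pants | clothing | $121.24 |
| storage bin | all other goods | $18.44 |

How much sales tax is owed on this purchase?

Scented candle $27.85: all other goods → 7.5% + 0% municipal = 7.5% → $2.09
Leather boots $277.28: clothing → 7% + 0% municipal = 7% → $19.41
Pair of sandals $31.65: clothing → 7% + 0% municipal = 7% → $2.22
Snow pants $121.24: clothing → 7% + 0% municipal = 7% → $8.49
Storage bin $18.44: all other goods → 7.5% + 0% municipal = 7.5% → $1.38
Total tax = $2.09 + $19.41 + $2.22 + $8.49 + $1.38 = $33.59

$33.59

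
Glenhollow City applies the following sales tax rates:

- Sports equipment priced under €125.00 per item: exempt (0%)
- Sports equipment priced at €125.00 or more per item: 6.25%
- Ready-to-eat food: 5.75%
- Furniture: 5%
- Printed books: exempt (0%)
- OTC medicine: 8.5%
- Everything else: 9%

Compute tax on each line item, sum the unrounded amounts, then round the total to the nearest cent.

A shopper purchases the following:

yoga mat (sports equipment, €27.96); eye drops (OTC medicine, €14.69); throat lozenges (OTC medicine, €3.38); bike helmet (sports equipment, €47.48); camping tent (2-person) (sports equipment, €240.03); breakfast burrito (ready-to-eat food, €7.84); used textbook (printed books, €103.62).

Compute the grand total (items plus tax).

Yoga mat €27.96: sports equipment, under €125.00 → 0% → €0.00
Eye drops €14.69: OTC medicine → 8.5% → €1.24865
Throat lozenges €3.38: OTC medicine → 8.5% → €0.2873
Bike helmet €47.48: sports equipment, under €125.00 → 0% → €0.00
Camping tent (2-person) €240.03: sports equipment, €125.00 or more → 6.25% → €15.001875
Breakfast burrito €7.84: ready-to-eat food → 5.75% → €0.4508
Used textbook €103.62: printed books → 0% → €0.00
Subtotal = €445.00; unrounded tax = €16.988625 → €16.99; total due = €461.99

€461.99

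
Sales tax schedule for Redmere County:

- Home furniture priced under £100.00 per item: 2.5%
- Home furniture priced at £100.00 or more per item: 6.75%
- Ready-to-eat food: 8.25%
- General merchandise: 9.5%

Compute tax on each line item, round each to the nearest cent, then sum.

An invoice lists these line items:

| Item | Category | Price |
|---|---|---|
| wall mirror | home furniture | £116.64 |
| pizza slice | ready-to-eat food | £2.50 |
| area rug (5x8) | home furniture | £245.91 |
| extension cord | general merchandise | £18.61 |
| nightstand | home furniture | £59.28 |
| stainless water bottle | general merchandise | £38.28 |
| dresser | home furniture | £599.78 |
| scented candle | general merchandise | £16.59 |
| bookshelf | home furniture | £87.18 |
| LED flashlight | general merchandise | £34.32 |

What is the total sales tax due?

£79.08

Wall mirror £116.64: home furniture, £100.00 or more → 6.75% → £7.87
Pizza slice £2.50: ready-to-eat food → 8.25% → £0.21
Area rug (5x8) £245.91: home furniture, £100.00 or more → 6.75% → £16.60
Extension cord £18.61: general merchandise → 9.5% → £1.77
Nightstand £59.28: home furniture, under £100.00 → 2.5% → £1.48
Stainless water bottle £38.28: general merchandise → 9.5% → £3.64
Dresser £599.78: home furniture, £100.00 or more → 6.75% → £40.49
Scented candle £16.59: general merchandise → 9.5% → £1.58
Bookshelf £87.18: home furniture, under £100.00 → 2.5% → £2.18
LED flashlight £34.32: general merchandise → 9.5% → £3.26
Total tax = £7.87 + £0.21 + £16.60 + £1.77 + £1.48 + £3.64 + £40.49 + £1.58 + £2.18 + £3.26 = £79.08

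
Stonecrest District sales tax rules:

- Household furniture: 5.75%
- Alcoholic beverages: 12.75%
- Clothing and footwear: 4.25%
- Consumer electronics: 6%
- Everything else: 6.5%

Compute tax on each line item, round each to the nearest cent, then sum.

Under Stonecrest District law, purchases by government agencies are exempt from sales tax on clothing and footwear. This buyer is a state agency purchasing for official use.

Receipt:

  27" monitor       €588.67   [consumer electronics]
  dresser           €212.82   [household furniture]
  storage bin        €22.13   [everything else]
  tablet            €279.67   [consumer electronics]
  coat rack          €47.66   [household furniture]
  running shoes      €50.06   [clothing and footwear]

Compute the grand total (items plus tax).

27" monitor €588.67: consumer electronics → 6% → €35.32
Dresser €212.82: household furniture → 5.75% → €12.24
Storage bin €22.13: everything else → 6.5% → €1.44
Tablet €279.67: consumer electronics → 6% → €16.78
Coat rack €47.66: household furniture → 5.75% → €2.74
Running shoes €50.06: clothing and footwear, buyer-exempt → 0% → €0.00
Subtotal = €1201.01; tax = €68.52; total due = €1269.53

€1269.53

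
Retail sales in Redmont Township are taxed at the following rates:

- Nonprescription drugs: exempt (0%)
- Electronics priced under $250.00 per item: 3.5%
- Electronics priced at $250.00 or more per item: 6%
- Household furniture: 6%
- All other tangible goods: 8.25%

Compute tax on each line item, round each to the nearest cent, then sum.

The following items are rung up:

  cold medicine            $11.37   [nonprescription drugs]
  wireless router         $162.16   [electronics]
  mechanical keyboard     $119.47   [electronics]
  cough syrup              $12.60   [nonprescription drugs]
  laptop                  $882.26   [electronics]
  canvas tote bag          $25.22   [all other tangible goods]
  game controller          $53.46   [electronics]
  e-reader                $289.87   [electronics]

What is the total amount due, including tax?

$1640.55

Cold medicine $11.37: nonprescription drugs → 0% → $0.00
Wireless router $162.16: electronics, under $250.00 → 3.5% → $5.68
Mechanical keyboard $119.47: electronics, under $250.00 → 3.5% → $4.18
Cough syrup $12.60: nonprescription drugs → 0% → $0.00
Laptop $882.26: electronics, $250.00 or more → 6% → $52.94
Canvas tote bag $25.22: all other tangible goods → 8.25% → $2.08
Game controller $53.46: electronics, under $250.00 → 3.5% → $1.87
E-reader $289.87: electronics, $250.00 or more → 6% → $17.39
Subtotal = $1556.41; tax = $84.14; total due = $1640.55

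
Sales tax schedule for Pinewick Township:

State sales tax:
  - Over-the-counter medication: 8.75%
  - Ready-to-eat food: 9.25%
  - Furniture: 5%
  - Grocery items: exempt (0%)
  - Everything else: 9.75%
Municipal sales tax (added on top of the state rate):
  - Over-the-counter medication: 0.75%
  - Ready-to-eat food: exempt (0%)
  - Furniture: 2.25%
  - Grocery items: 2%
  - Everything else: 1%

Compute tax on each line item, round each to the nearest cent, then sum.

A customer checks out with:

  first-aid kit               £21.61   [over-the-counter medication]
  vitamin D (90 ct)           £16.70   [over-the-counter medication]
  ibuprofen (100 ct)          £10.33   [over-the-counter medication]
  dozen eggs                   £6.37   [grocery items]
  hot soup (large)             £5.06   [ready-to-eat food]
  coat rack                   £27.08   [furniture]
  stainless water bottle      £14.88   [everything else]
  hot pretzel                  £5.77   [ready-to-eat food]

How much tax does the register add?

First-aid kit £21.61: over-the-counter medication → 8.75% + 0.75% municipal = 9.5% → £2.05
Vitamin D (90 ct) £16.70: over-the-counter medication → 8.75% + 0.75% municipal = 9.5% → £1.59
Ibuprofen (100 ct) £10.33: over-the-counter medication → 8.75% + 0.75% municipal = 9.5% → £0.98
Dozen eggs £6.37: grocery items → 0% + 2% municipal = 2% → £0.13
Hot soup (large) £5.06: ready-to-eat food → 9.25% + 0% municipal = 9.25% → £0.47
Coat rack £27.08: furniture → 5% + 2.25% municipal = 7.25% → £1.96
Stainless water bottle £14.88: everything else → 9.75% + 1% municipal = 10.75% → £1.60
Hot pretzel £5.77: ready-to-eat food → 9.25% + 0% municipal = 9.25% → £0.53
Total tax = £2.05 + £1.59 + £0.98 + £0.13 + £0.47 + £1.96 + £1.60 + £0.53 = £9.31

£9.31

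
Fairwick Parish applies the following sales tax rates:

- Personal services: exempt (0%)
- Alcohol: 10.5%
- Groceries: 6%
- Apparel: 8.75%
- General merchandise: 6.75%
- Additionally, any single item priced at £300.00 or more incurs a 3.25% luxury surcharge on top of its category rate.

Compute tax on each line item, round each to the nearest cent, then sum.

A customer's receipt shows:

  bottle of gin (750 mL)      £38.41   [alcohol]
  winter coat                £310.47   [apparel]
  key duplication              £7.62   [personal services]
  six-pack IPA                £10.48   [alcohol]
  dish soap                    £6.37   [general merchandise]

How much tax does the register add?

£42.82

Bottle of gin (750 mL) £38.41: alcohol → 10.5% → £4.03
Winter coat £310.47: apparel → 8.75% + 3.25% surcharge = 12% → £37.26
Key duplication £7.62: personal services → 0% → £0.00
Six-pack IPA £10.48: alcohol → 10.5% → £1.10
Dish soap £6.37: general merchandise → 6.75% → £0.43
Total tax = £4.03 + £37.26 + £1.10 + £0.43 = £42.82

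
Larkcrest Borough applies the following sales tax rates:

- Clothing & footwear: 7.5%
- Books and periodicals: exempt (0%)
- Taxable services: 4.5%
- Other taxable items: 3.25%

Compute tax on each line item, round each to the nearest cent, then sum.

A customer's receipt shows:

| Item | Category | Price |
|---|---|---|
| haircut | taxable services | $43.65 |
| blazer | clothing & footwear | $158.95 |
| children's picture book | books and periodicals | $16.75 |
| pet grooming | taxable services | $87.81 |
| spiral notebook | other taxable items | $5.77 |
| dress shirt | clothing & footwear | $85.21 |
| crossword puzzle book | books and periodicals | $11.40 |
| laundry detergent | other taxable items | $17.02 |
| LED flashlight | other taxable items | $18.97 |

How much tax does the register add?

$25.58

Haircut $43.65: taxable services → 4.5% → $1.96
Blazer $158.95: clothing & footwear → 7.5% → $11.92
Children's picture book $16.75: books and periodicals → 0% → $0.00
Pet grooming $87.81: taxable services → 4.5% → $3.95
Spiral notebook $5.77: other taxable items → 3.25% → $0.19
Dress shirt $85.21: clothing & footwear → 7.5% → $6.39
Crossword puzzle book $11.40: books and periodicals → 0% → $0.00
Laundry detergent $17.02: other taxable items → 3.25% → $0.55
LED flashlight $18.97: other taxable items → 3.25% → $0.62
Total tax = $1.96 + $11.92 + $3.95 + $0.19 + $6.39 + $0.55 + $0.62 = $25.58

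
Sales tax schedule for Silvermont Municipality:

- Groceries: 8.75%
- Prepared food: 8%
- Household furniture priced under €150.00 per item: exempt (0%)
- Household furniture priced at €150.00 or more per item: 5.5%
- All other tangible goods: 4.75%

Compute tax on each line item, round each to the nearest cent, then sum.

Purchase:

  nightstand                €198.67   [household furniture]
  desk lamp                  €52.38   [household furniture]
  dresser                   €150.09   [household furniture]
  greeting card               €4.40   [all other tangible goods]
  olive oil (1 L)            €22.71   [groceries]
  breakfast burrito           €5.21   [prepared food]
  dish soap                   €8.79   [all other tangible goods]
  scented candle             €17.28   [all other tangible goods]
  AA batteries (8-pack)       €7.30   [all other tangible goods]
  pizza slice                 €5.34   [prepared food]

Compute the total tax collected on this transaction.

€23.82

Nightstand €198.67: household furniture, €150.00 or more → 5.5% → €10.93
Desk lamp €52.38: household furniture, under €150.00 → 0% → €0.00
Dresser €150.09: household furniture, €150.00 or more → 5.5% → €8.25
Greeting card €4.40: all other tangible goods → 4.75% → €0.21
Olive oil (1 L) €22.71: groceries → 8.75% → €1.99
Breakfast burrito €5.21: prepared food → 8% → €0.42
Dish soap €8.79: all other tangible goods → 4.75% → €0.42
Scented candle €17.28: all other tangible goods → 4.75% → €0.82
AA batteries (8-pack) €7.30: all other tangible goods → 4.75% → €0.35
Pizza slice €5.34: prepared food → 8% → €0.43
Total tax = €10.93 + €8.25 + €0.21 + €1.99 + €0.42 + €0.42 + €0.82 + €0.35 + €0.43 = €23.82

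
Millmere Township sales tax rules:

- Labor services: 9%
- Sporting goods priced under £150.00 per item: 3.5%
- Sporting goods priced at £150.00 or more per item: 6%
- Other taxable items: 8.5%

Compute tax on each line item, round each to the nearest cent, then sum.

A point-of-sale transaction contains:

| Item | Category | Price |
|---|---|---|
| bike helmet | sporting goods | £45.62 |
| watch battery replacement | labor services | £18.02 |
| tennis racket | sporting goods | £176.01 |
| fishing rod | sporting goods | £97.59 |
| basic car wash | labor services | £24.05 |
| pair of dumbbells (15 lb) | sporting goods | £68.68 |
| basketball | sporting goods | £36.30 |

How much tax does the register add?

Bike helmet £45.62: sporting goods, under £150.00 → 3.5% → £1.60
Watch battery replacement £18.02: labor services → 9% → £1.62
Tennis racket £176.01: sporting goods, £150.00 or more → 6% → £10.56
Fishing rod £97.59: sporting goods, under £150.00 → 3.5% → £3.42
Basic car wash £24.05: labor services → 9% → £2.16
Pair of dumbbells (15 lb) £68.68: sporting goods, under £150.00 → 3.5% → £2.40
Basketball £36.30: sporting goods, under £150.00 → 3.5% → £1.27
Total tax = £1.60 + £1.62 + £10.56 + £3.42 + £2.16 + £2.40 + £1.27 = £23.03

£23.03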